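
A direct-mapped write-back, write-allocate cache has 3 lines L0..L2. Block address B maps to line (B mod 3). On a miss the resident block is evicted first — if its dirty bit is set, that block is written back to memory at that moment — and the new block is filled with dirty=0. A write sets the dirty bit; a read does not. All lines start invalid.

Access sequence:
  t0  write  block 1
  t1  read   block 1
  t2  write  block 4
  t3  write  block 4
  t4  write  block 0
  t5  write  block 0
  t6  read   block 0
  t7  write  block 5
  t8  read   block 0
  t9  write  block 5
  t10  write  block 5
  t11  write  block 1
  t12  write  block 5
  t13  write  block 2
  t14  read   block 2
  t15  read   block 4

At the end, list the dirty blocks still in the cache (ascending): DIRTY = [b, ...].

DIRTY = [0, 2]

0: W B1 → L1 miss [D]
1: R B1 → L1 hit [D]
2: W B4 → L1 miss wb→B1 [D]
3: W B4 → L1 hit [D]
4: W B0 → L0 miss [D]
5: W B0 → L0 hit [D]
6: R B0 → L0 hit [D]
7: W B5 → L2 miss [D]
8: R B0 → L0 hit [D]
9: W B5 → L2 hit [D]
10: W B5 → L2 hit [D]
11: W B1 → L1 miss wb→B4 [D]
12: W B5 → L2 hit [D]
13: W B2 → L2 miss wb→B5 [D]
14: R B2 → L2 hit [D]
15: R B4 → L1 miss wb→B1 [-]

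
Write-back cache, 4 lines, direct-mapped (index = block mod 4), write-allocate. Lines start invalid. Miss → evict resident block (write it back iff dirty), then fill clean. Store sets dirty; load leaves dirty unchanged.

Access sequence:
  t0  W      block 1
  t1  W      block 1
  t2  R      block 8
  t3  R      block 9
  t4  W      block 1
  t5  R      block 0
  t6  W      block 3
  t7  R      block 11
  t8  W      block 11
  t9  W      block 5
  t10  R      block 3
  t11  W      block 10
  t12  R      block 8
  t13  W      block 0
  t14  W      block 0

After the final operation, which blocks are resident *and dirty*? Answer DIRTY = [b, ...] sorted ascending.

DIRTY = [0, 5, 10]

0: W B1 -> L1 miss  d=D]
1: W B1 -> L1 hit  d=D]
2: R B8 -> L0 miss  d=-]
3: R B9 -> L1 miss wb->B1  d=-]
4: W B1 -> L1 miss  d=D]
5: R B0 -> L0 miss  d=-]
6: W B3 -> L3 miss  d=D]
7: R B11 -> L3 miss wb->B3  d=-]
8: W B11 -> L3 hit  d=D]
9: W B5 -> L1 miss wb->B1  d=D]
10: R B3 -> L3 miss wb->B11  d=-]
11: W B10 -> L2 miss  d=D]
12: R B8 -> L0 miss  d=-]
13: W B0 -> L0 miss  d=D]
14: W B0 -> L0 hit  d=D]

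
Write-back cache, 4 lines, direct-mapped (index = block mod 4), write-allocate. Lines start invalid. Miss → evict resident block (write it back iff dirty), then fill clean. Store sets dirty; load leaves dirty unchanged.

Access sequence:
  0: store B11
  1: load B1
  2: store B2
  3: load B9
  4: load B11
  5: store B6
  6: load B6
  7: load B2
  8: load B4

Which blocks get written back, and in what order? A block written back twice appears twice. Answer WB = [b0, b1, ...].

WB = [2, 6]

0: W B11 → L3 miss [D]
1: R B1 → L1 miss [-]
2: W B2 → L2 miss [D]
3: R B9 → L1 miss [-]
4: R B11 → L3 hit [D]
5: W B6 → L2 miss wb→B2 [D]
6: R B6 → L2 hit [D]
7: R B2 → L2 miss wb→B6 [-]
8: R B4 → L0 miss [-]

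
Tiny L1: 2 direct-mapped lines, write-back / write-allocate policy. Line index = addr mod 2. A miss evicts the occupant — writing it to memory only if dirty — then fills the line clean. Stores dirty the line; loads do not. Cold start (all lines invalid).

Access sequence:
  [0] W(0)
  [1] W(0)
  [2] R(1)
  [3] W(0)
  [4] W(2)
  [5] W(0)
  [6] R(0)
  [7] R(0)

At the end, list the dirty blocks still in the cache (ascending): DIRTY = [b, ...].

DIRTY = [0]

0: W B0 -> L0 miss  d=D]
1: W B0 -> L0 hit  d=D]
2: R B1 -> L1 miss  d=-]
3: W B0 -> L0 hit  d=D]
4: W B2 -> L0 miss wb->B0  d=D]
5: W B0 -> L0 miss wb->B2  d=D]
6: R B0 -> L0 hit  d=D]
7: R B0 -> L0 hit  d=D]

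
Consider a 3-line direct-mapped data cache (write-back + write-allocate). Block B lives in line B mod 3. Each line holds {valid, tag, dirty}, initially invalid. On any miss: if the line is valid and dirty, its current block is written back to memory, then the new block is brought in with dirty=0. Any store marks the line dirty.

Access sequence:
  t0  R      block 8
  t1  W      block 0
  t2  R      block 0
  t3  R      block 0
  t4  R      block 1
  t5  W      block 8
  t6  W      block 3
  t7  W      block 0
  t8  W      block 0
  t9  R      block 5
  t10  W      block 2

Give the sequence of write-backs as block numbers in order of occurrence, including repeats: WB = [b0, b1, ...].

  0 | R B8 → L2 miss [-]
  1 | W B0 → L0 miss [D]
  2 | R B0 → L0 hit [D]
  3 | R B0 → L0 hit [D]
  4 | R B1 → L1 miss [-]
  5 | W B8 → L2 hit [D]
  6 | W B3 → L0 miss wb→B0 [D]
  7 | W B0 → L0 miss wb→B3 [D]
  8 | W B0 → L0 hit [D]
  9 | R B5 → L2 miss wb→B8 [-]
  10 | W B2 → L2 miss [D]

WB = [0, 3, 8]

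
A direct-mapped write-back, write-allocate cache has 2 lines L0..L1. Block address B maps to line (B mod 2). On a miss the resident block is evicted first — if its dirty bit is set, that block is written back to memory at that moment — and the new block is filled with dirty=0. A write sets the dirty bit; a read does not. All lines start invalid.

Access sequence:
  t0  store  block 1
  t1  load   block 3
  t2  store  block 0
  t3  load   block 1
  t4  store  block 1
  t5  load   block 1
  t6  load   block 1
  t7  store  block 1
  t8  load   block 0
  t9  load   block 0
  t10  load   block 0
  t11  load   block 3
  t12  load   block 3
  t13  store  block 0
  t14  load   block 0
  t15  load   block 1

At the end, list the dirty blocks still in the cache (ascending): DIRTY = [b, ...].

DIRTY = [0]

0: W B1 -> L1 miss  d=D]
1: R B3 -> L1 miss wb->B1  d=-]
2: W B0 -> L0 miss  d=D]
3: R B1 -> L1 miss  d=-]
4: W B1 -> L1 hit  d=D]
5: R B1 -> L1 hit  d=D]
6: R B1 -> L1 hit  d=D]
7: W B1 -> L1 hit  d=D]
8: R B0 -> L0 hit  d=D]
9: R B0 -> L0 hit  d=D]
10: R B0 -> L0 hit  d=D]
11: R B3 -> L1 miss wb->B1  d=-]
12: R B3 -> L1 hit  d=-]
13: W B0 -> L0 hit  d=D]
14: R B0 -> L0 hit  d=D]
15: R B1 -> L1 miss  d=-]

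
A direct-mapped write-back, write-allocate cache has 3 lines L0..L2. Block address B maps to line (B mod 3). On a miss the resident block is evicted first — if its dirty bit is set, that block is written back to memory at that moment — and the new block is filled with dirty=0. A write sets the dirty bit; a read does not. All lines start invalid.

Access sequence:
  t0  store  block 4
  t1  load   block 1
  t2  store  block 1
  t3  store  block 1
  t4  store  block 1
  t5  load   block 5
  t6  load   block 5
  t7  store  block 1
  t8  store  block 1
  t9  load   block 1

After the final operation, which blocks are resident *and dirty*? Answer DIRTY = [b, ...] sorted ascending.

0: W B4 → L1 miss [D]
1: R B1 → L1 miss wb→B4 [-]
2: W B1 → L1 hit [D]
3: W B1 → L1 hit [D]
4: W B1 → L1 hit [D]
5: R B5 → L2 miss [-]
6: R B5 → L2 hit [-]
7: W B1 → L1 hit [D]
8: W B1 → L1 hit [D]
9: R B1 → L1 hit [D]

DIRTY = [1]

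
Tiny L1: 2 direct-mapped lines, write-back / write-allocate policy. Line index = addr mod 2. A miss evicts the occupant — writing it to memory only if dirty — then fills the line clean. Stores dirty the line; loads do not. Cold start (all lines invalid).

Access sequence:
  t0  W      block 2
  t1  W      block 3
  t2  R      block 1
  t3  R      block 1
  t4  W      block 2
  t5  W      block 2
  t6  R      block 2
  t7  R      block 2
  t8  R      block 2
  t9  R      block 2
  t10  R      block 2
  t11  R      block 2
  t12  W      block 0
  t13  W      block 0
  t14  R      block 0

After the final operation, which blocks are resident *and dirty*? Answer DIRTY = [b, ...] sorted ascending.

0: W B2 -> L0 miss  d=D]
1: W B3 -> L1 miss  d=D]
2: R B1 -> L1 miss wb->B3  d=-]
3: R B1 -> L1 hit  d=-]
4: W B2 -> L0 hit  d=D]
5: W B2 -> L0 hit  d=D]
6: R B2 -> L0 hit  d=D]
7: R B2 -> L0 hit  d=D]
8: R B2 -> L0 hit  d=D]
9: R B2 -> L0 hit  d=D]
10: R B2 -> L0 hit  d=D]
11: R B2 -> L0 hit  d=D]
12: W B0 -> L0 miss wb->B2  d=D]
13: W B0 -> L0 hit  d=D]
14: R B0 -> L0 hit  d=D]

DIRTY = [0]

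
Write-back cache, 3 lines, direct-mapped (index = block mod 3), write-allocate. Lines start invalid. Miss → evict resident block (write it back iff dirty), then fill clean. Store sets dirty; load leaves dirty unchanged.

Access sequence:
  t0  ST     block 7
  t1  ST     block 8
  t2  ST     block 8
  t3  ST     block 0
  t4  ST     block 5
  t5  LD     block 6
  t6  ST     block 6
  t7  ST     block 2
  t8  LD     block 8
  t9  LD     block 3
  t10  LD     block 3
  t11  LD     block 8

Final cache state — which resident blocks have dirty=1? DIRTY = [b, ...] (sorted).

DIRTY = [7]

0: W B7 -> L1 miss  d=D]
1: W B8 -> L2 miss  d=D]
2: W B8 -> L2 hit  d=D]
3: W B0 -> L0 miss  d=D]
4: W B5 -> L2 miss wb->B8  d=D]
5: R B6 -> L0 miss wb->B0  d=-]
6: W B6 -> L0 hit  d=D]
7: W B2 -> L2 miss wb->B5  d=D]
8: R B8 -> L2 miss wb->B2  d=-]
9: R B3 -> L0 miss wb->B6  d=-]
10: R B3 -> L0 hit  d=-]
11: R B8 -> L2 hit  d=-]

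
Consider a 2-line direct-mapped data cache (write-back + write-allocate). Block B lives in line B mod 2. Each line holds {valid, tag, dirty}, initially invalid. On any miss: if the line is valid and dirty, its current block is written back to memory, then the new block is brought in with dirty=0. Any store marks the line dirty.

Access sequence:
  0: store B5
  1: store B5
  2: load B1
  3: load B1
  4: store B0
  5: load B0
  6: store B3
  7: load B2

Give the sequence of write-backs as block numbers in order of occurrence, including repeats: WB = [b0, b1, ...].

0: W B5 → L1 miss [D]
1: W B5 → L1 hit [D]
2: R B1 → L1 miss wb→B5 [-]
3: R B1 → L1 hit [-]
4: W B0 → L0 miss [D]
5: R B0 → L0 hit [D]
6: W B3 → L1 miss [D]
7: R B2 → L0 miss wb→B0 [-]

WB = [5, 0]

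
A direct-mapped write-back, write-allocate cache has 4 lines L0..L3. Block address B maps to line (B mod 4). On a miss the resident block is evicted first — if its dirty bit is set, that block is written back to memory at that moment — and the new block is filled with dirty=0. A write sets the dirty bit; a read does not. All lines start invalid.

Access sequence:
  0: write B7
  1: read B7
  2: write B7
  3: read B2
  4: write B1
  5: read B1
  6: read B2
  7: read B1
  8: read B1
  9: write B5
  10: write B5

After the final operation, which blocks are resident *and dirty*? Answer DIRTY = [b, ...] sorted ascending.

DIRTY = [5, 7]

0: W B7 -> L3 miss  d=D]
1: R B7 -> L3 hit  d=D]
2: W B7 -> L3 hit  d=D]
3: R B2 -> L2 miss  d=-]
4: W B1 -> L1 miss  d=D]
5: R B1 -> L1 hit  d=D]
6: R B2 -> L2 hit  d=-]
7: R B1 -> L1 hit  d=D]
8: R B1 -> L1 hit  d=D]
9: W B5 -> L1 miss wb->B1  d=D]
10: W B5 -> L1 hit  d=D]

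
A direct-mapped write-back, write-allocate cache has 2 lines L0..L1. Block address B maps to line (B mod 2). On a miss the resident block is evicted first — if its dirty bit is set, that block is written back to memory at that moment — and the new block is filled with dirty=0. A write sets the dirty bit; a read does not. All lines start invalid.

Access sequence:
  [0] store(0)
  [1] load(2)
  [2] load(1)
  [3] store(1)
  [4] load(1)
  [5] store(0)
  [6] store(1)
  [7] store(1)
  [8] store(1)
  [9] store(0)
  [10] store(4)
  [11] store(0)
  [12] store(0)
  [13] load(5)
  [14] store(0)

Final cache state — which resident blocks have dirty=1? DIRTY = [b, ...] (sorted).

  0 | W B0 → L0 miss [D]
  1 | R B2 → L0 miss wb→B0 [-]
  2 | R B1 → L1 miss [-]
  3 | W B1 → L1 hit [D]
  4 | R B1 → L1 hit [D]
  5 | W B0 → L0 miss [D]
  6 | W B1 → L1 hit [D]
  7 | W B1 → L1 hit [D]
  8 | W B1 → L1 hit [D]
  9 | W B0 → L0 hit [D]
  10 | W B4 → L0 miss wb→B0 [D]
  11 | W B0 → L0 miss wb→B4 [D]
  12 | W B0 → L0 hit [D]
  13 | R B5 → L1 miss wb→B1 [-]
  14 | W B0 → L0 hit [D]

DIRTY = [0]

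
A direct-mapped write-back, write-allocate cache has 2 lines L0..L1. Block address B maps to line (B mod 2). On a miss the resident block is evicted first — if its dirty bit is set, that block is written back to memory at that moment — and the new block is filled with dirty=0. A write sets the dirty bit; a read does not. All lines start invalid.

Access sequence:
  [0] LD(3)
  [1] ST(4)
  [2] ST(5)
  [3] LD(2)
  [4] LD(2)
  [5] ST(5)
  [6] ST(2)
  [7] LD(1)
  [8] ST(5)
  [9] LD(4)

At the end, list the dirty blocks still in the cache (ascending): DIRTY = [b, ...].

DIRTY = [5]

0: R B3 -> L1 miss  d=-]
1: W B4 -> L0 miss  d=D]
2: W B5 -> L1 miss  d=D]
3: R B2 -> L0 miss wb->B4  d=-]
4: R B2 -> L0 hit  d=-]
5: W B5 -> L1 hit  d=D]
6: W B2 -> L0 hit  d=D]
7: R B1 -> L1 miss wb->B5  d=-]
8: W B5 -> L1 miss  d=D]
9: R B4 -> L0 miss wb->B2  d=-]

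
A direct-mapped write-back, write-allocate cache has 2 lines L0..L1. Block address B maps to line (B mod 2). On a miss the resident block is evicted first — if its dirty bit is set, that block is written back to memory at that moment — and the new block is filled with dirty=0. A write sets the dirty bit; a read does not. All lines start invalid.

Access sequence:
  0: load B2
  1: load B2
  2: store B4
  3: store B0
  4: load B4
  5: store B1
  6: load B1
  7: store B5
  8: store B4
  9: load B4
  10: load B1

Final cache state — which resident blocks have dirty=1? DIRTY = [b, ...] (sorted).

DIRTY = [4]

0: R B2 → L0 miss [-]
1: R B2 → L0 hit [-]
2: W B4 → L0 miss [D]
3: W B0 → L0 miss wb→B4 [D]
4: R B4 → L0 miss wb→B0 [-]
5: W B1 → L1 miss [D]
6: R B1 → L1 hit [D]
7: W B5 → L1 miss wb→B1 [D]
8: W B4 → L0 hit [D]
9: R B4 → L0 hit [D]
10: R B1 → L1 miss wb→B5 [-]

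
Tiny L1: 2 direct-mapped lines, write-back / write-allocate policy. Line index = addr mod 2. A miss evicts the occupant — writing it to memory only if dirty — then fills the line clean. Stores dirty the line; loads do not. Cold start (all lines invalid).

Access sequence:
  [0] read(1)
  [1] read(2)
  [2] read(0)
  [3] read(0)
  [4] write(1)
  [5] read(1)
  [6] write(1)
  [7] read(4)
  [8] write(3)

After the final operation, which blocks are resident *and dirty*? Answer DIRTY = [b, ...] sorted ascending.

DIRTY = [3]

0: R B1 → L1 miss [-]
1: R B2 → L0 miss [-]
2: R B0 → L0 miss [-]
3: R B0 → L0 hit [-]
4: W B1 → L1 hit [D]
5: R B1 → L1 hit [D]
6: W B1 → L1 hit [D]
7: R B4 → L0 miss [-]
8: W B3 → L1 miss wb→B1 [D]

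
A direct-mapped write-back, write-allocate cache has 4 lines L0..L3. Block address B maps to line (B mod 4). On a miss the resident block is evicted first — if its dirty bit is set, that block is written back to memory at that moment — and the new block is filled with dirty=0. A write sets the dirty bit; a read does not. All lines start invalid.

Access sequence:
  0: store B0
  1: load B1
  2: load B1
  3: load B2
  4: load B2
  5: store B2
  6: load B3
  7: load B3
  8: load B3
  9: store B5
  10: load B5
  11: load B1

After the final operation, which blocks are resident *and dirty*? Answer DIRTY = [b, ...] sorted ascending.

DIRTY = [0, 2]

0: W B0 -> L0 miss  d=D]
1: R B1 -> L1 miss  d=-]
2: R B1 -> L1 hit  d=-]
3: R B2 -> L2 miss  d=-]
4: R B2 -> L2 hit  d=-]
5: W B2 -> L2 hit  d=D]
6: R B3 -> L3 miss  d=-]
7: R B3 -> L3 hit  d=-]
8: R B3 -> L3 hit  d=-]
9: W B5 -> L1 miss  d=D]
10: R B5 -> L1 hit  d=D]
11: R B1 -> L1 miss wb->B5  d=-]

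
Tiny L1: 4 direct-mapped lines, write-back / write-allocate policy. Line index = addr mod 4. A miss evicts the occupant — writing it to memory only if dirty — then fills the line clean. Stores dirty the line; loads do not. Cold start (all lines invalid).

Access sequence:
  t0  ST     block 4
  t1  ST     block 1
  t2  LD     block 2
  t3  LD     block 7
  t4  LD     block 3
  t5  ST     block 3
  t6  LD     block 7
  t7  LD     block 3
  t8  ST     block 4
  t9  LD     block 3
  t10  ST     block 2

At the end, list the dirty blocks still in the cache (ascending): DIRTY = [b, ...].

  0 | W B4 → L0 miss [D]
  1 | W B1 → L1 miss [D]
  2 | R B2 → L2 miss [-]
  3 | R B7 → L3 miss [-]
  4 | R B3 → L3 miss [-]
  5 | W B3 → L3 hit [D]
  6 | R B7 → L3 miss wb→B3 [-]
  7 | R B3 → L3 miss [-]
  8 | W B4 → L0 hit [D]
  9 | R B3 → L3 hit [-]
  10 | W B2 → L2 hit [D]

DIRTY = [1, 2, 4]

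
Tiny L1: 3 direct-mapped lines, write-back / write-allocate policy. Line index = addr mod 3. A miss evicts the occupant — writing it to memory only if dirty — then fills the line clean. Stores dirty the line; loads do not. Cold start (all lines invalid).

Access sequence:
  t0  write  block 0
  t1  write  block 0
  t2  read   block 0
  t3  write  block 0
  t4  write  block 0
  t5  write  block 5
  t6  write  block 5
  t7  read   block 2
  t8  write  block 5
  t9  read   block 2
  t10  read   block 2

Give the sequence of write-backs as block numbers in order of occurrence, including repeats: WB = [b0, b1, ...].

  0 | W B0 → L0 miss [D]
  1 | W B0 → L0 hit [D]
  2 | R B0 → L0 hit [D]
  3 | W B0 → L0 hit [D]
  4 | W B0 → L0 hit [D]
  5 | W B5 → L2 miss [D]
  6 | W B5 → L2 hit [D]
  7 | R B2 → L2 miss wb→B5 [-]
  8 | W B5 → L2 miss [D]
  9 | R B2 → L2 miss wb→B5 [-]
  10 | R B2 → L2 hit [-]

WB = [5, 5]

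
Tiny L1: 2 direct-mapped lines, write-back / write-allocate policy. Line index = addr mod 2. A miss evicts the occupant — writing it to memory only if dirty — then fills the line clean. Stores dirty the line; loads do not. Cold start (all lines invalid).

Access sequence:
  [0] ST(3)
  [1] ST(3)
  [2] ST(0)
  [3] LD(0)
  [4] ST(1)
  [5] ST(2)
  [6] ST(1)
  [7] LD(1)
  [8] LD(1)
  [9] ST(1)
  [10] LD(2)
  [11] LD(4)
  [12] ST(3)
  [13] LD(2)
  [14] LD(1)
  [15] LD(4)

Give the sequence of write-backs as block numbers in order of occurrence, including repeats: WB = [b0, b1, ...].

  0 | W B3 → L1 miss [D]
  1 | W B3 → L1 hit [D]
  2 | W B0 → L0 miss [D]
  3 | R B0 → L0 hit [D]
  4 | W B1 → L1 miss wb→B3 [D]
  5 | W B2 → L0 miss wb→B0 [D]
  6 | W B1 → L1 hit [D]
  7 | R B1 → L1 hit [D]
  8 | R B1 → L1 hit [D]
  9 | W B1 → L1 hit [D]
  10 | R B2 → L0 hit [D]
  11 | R B4 → L0 miss wb→B2 [-]
  12 | W B3 → L1 miss wb→B1 [D]
  13 | R B2 → L0 miss [-]
  14 | R B1 → L1 miss wb→B3 [-]
  15 | R B4 → L0 miss [-]

WB = [3, 0, 2, 1, 3]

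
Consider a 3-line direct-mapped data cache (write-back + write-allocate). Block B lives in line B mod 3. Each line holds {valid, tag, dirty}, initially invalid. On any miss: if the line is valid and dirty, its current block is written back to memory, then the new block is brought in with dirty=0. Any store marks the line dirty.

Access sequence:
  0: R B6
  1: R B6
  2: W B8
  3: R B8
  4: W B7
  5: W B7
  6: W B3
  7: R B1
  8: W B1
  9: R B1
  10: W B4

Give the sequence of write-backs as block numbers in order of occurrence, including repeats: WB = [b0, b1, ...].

WB = [7, 1]

  0 | R B6 → L0 miss [-]
  1 | R B6 → L0 hit [-]
  2 | W B8 → L2 miss [D]
  3 | R B8 → L2 hit [D]
  4 | W B7 → L1 miss [D]
  5 | W B7 → L1 hit [D]
  6 | W B3 → L0 miss [D]
  7 | R B1 → L1 miss wb→B7 [-]
  8 | W B1 → L1 hit [D]
  9 | R B1 → L1 hit [D]
  10 | W B4 → L1 miss wb→B1 [D]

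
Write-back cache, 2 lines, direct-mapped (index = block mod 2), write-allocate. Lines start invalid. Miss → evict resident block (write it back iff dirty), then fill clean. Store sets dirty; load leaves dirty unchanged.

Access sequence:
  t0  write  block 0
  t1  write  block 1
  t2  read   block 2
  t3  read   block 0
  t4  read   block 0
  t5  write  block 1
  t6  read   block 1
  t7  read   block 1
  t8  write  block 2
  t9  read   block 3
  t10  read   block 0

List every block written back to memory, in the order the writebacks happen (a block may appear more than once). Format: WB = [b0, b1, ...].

  0 | W B0 → L0 miss [D]
  1 | W B1 → L1 miss [D]
  2 | R B2 → L0 miss wb→B0 [-]
  3 | R B0 → L0 miss [-]
  4 | R B0 → L0 hit [-]
  5 | W B1 → L1 hit [D]
  6 | R B1 → L1 hit [D]
  7 | R B1 → L1 hit [D]
  8 | W B2 → L0 miss [D]
  9 | R B3 → L1 miss wb→B1 [-]
  10 | R B0 → L0 miss wb→B2 [-]

WB = [0, 1, 2]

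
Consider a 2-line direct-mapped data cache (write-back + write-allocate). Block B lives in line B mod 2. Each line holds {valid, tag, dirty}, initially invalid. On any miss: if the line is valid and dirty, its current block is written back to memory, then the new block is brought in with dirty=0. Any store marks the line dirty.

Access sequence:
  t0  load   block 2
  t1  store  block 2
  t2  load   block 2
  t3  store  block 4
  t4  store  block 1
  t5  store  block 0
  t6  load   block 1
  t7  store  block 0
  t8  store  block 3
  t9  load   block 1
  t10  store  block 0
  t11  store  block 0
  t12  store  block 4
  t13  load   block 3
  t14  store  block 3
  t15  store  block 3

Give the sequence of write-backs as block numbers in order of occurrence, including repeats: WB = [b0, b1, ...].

0: R B2 -> L0 miss  d=-]
1: W B2 -> L0 hit  d=D]
2: R B2 -> L0 hit  d=D]
3: W B4 -> L0 miss wb->B2  d=D]
4: W B1 -> L1 miss  d=D]
5: W B0 -> L0 miss wb->B4  d=D]
6: R B1 -> L1 hit  d=D]
7: W B0 -> L0 hit  d=D]
8: W B3 -> L1 miss wb->B1  d=D]
9: R B1 -> L1 miss wb->B3  d=-]
10: W B0 -> L0 hit  d=D]
11: W B0 -> L0 hit  d=D]
12: W B4 -> L0 miss wb->B0  d=D]
13: R B3 -> L1 miss  d=-]
14: W B3 -> L1 hit  d=D]
15: W B3 -> L1 hit  d=D]

WB = [2, 4, 1, 3, 0]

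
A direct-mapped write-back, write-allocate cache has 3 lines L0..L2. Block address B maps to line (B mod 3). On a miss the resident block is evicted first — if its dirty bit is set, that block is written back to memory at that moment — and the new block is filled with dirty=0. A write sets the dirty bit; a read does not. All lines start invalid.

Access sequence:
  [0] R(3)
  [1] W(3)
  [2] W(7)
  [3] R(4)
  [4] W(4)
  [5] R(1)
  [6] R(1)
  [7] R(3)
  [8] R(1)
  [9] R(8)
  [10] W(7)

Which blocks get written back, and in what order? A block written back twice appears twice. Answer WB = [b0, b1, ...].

WB = [7, 4]

0: R B3 -> L0 miss  d=-]
1: W B3 -> L0 hit  d=D]
2: W B7 -> L1 miss  d=D]
3: R B4 -> L1 miss wb->B7  d=-]
4: W B4 -> L1 hit  d=D]
5: R B1 -> L1 miss wb->B4  d=-]
6: R B1 -> L1 hit  d=-]
7: R B3 -> L0 hit  d=D]
8: R B1 -> L1 hit  d=-]
9: R B8 -> L2 miss  d=-]
10: W B7 -> L1 miss  d=D]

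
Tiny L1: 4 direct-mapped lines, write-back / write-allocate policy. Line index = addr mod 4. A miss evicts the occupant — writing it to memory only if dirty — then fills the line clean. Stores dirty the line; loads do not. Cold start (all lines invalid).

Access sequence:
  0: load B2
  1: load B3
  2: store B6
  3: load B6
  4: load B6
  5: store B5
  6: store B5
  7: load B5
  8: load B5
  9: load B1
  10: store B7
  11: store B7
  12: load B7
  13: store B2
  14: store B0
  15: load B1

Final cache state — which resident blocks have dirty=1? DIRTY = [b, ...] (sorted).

0: R B2 → L2 miss [-]
1: R B3 → L3 miss [-]
2: W B6 → L2 miss [D]
3: R B6 → L2 hit [D]
4: R B6 → L2 hit [D]
5: W B5 → L1 miss [D]
6: W B5 → L1 hit [D]
7: R B5 → L1 hit [D]
8: R B5 → L1 hit [D]
9: R B1 → L1 miss wb→B5 [-]
10: W B7 → L3 miss [D]
11: W B7 → L3 hit [D]
12: R B7 → L3 hit [D]
13: W B2 → L2 miss wb→B6 [D]
14: W B0 → L0 miss [D]
15: R B1 → L1 hit [-]

DIRTY = [0, 2, 7]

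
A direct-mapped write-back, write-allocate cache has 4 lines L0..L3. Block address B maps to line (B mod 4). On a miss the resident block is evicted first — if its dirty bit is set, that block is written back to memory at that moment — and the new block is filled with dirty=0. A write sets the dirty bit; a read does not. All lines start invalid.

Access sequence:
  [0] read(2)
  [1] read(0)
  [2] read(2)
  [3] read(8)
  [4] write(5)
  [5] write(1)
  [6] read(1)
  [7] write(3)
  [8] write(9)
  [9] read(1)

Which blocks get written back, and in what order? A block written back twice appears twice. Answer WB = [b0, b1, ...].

0: R B2 → L2 miss [-]
1: R B0 → L0 miss [-]
2: R B2 → L2 hit [-]
3: R B8 → L0 miss [-]
4: W B5 → L1 miss [D]
5: W B1 → L1 miss wb→B5 [D]
6: R B1 → L1 hit [D]
7: W B3 → L3 miss [D]
8: W B9 → L1 miss wb→B1 [D]
9: R B1 → L1 miss wb→B9 [-]

WB = [5, 1, 9]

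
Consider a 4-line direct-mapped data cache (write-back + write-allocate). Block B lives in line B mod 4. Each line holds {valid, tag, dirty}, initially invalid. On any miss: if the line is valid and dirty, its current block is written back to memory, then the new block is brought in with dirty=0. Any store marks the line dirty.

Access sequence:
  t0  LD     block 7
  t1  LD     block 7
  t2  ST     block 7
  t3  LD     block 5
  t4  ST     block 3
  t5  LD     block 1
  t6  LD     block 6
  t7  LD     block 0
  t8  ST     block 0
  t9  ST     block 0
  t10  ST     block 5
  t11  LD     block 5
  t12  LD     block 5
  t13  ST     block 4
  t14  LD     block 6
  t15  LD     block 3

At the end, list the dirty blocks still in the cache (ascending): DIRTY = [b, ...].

  0 | R B7 → L3 miss [-]
  1 | R B7 → L3 hit [-]
  2 | W B7 → L3 hit [D]
  3 | R B5 → L1 miss [-]
  4 | W B3 → L3 miss wb→B7 [D]
  5 | R B1 → L1 miss [-]
  6 | R B6 → L2 miss [-]
  7 | R B0 → L0 miss [-]
  8 | W B0 → L0 hit [D]
  9 | W B0 → L0 hit [D]
  10 | W B5 → L1 miss [D]
  11 | R B5 → L1 hit [D]
  12 | R B5 → L1 hit [D]
  13 | W B4 → L0 miss wb→B0 [D]
  14 | R B6 → L2 hit [-]
  15 | R B3 → L3 hit [D]

DIRTY = [3, 4, 5]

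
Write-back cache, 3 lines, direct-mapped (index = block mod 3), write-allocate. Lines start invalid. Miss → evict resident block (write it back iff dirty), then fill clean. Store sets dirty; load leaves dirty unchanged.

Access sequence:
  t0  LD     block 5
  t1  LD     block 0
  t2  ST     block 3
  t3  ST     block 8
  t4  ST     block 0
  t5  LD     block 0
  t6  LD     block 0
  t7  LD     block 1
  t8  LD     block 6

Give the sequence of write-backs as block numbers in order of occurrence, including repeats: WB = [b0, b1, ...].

WB = [3, 0]

  0 | R B5 → L2 miss [-]
  1 | R B0 → L0 miss [-]
  2 | W B3 → L0 miss [D]
  3 | W B8 → L2 miss [D]
  4 | W B0 → L0 miss wb→B3 [D]
  5 | R B0 → L0 hit [D]
  6 | R B0 → L0 hit [D]
  7 | R B1 → L1 miss [-]
  8 | R B6 → L0 miss wb→B0 [-]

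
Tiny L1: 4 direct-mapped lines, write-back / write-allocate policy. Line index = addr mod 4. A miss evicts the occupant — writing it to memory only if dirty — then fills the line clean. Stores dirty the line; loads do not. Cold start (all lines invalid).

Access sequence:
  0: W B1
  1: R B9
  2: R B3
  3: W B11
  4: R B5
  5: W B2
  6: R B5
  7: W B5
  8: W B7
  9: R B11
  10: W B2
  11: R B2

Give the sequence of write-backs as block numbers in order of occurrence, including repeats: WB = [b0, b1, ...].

WB = [1, 11, 7]

  0 | W B1 → L1 miss [D]
  1 | R B9 → L1 miss wb→B1 [-]
  2 | R B3 → L3 miss [-]
  3 | W B11 → L3 miss [D]
  4 | R B5 → L1 miss [-]
  5 | W B2 → L2 miss [D]
  6 | R B5 → L1 hit [-]
  7 | W B5 → L1 hit [D]
  8 | W B7 → L3 miss wb→B11 [D]
  9 | R B11 → L3 miss wb→B7 [-]
  10 | W B2 → L2 hit [D]
  11 | R B2 → L2 hit [D]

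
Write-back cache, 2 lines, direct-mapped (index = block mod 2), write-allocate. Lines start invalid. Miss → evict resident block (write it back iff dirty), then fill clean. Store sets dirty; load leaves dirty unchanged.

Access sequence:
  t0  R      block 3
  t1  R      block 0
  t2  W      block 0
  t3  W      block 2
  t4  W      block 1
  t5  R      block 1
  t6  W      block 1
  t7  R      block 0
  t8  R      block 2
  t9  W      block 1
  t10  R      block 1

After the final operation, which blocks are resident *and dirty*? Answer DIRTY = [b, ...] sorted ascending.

0: R B3 -> L1 miss  d=-]
1: R B0 -> L0 miss  d=-]
2: W B0 -> L0 hit  d=D]
3: W B2 -> L0 miss wb->B0  d=D]
4: W B1 -> L1 miss  d=D]
5: R B1 -> L1 hit  d=D]
6: W B1 -> L1 hit  d=D]
7: R B0 -> L0 miss wb->B2  d=-]
8: R B2 -> L0 miss  d=-]
9: W B1 -> L1 hit  d=D]
10: R B1 -> L1 hit  d=D]

DIRTY = [1]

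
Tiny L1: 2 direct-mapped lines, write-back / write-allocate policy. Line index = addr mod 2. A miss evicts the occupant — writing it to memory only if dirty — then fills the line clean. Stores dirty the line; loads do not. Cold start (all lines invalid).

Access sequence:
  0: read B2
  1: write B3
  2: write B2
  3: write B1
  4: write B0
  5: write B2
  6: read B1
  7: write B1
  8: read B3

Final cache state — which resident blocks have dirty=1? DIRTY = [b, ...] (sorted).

  0 | R B2 → L0 miss [-]
  1 | W B3 → L1 miss [D]
  2 | W B2 → L0 hit [D]
  3 | W B1 → L1 miss wb→B3 [D]
  4 | W B0 → L0 miss wb→B2 [D]
  5 | W B2 → L0 miss wb→B0 [D]
  6 | R B1 → L1 hit [D]
  7 | W B1 → L1 hit [D]
  8 | R B3 → L1 miss wb→B1 [-]

DIRTY = [2]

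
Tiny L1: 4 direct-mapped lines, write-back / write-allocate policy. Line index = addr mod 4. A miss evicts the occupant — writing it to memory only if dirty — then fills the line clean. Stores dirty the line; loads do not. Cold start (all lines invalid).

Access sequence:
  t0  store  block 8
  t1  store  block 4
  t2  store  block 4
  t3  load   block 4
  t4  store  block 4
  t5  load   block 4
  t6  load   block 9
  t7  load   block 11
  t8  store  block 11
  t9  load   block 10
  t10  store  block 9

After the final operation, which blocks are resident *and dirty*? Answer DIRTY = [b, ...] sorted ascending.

  0 | W B8 → L0 miss [D]
  1 | W B4 → L0 miss wb→B8 [D]
  2 | W B4 → L0 hit [D]
  3 | R B4 → L0 hit [D]
  4 | W B4 → L0 hit [D]
  5 | R B4 → L0 hit [D]
  6 | R B9 → L1 miss [-]
  7 | R B11 → L3 miss [-]
  8 | W B11 → L3 hit [D]
  9 | R B10 → L2 miss [-]
  10 | W B9 → L1 hit [D]

DIRTY = [4, 9, 11]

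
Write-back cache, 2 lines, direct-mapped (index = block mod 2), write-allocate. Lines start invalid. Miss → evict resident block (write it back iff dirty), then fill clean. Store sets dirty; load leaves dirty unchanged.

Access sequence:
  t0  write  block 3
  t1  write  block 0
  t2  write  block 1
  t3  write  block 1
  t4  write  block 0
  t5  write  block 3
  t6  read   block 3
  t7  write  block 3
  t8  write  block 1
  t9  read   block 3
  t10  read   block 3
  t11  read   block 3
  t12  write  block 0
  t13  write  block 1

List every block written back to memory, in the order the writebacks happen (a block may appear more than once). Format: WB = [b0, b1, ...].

WB = [3, 1, 3, 1]

  0 | W B3 → L1 miss [D]
  1 | W B0 → L0 miss [D]
  2 | W B1 → L1 miss wb→B3 [D]
  3 | W B1 → L1 hit [D]
  4 | W B0 → L0 hit [D]
  5 | W B3 → L1 miss wb→B1 [D]
  6 | R B3 → L1 hit [D]
  7 | W B3 → L1 hit [D]
  8 | W B1 → L1 miss wb→B3 [D]
  9 | R B3 → L1 miss wb→B1 [-]
  10 | R B3 → L1 hit [-]
  11 | R B3 → L1 hit [-]
  12 | W B0 → L0 hit [D]
  13 | W B1 → L1 miss [D]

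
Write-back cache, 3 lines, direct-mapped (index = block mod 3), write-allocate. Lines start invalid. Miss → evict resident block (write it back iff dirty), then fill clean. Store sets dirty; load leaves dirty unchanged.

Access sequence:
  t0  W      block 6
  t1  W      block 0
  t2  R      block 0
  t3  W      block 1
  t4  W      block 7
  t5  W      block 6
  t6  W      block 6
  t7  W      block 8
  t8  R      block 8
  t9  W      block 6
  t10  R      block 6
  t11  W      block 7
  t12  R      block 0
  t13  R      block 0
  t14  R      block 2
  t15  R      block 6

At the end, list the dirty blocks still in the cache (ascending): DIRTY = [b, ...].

0: W B6 → L0 miss [D]
1: W B0 → L0 miss wb→B6 [D]
2: R B0 → L0 hit [D]
3: W B1 → L1 miss [D]
4: W B7 → L1 miss wb→B1 [D]
5: W B6 → L0 miss wb→B0 [D]
6: W B6 → L0 hit [D]
7: W B8 → L2 miss [D]
8: R B8 → L2 hit [D]
9: W B6 → L0 hit [D]
10: R B6 → L0 hit [D]
11: W B7 → L1 hit [D]
12: R B0 → L0 miss wb→B6 [-]
13: R B0 → L0 hit [-]
14: R B2 → L2 miss wb→B8 [-]
15: R B6 → L0 miss [-]

DIRTY = [7]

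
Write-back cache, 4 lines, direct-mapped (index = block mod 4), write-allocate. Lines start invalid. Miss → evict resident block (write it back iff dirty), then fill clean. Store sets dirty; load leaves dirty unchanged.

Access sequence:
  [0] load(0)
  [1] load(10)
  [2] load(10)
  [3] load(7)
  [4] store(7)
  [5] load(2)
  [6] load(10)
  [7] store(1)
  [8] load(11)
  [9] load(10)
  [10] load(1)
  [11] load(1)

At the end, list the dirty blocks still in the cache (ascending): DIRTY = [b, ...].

DIRTY = [1]

  0 | R B0 → L0 miss [-]
  1 | R B10 → L2 miss [-]
  2 | R B10 → L2 hit [-]
  3 | R B7 → L3 miss [-]
  4 | W B7 → L3 hit [D]
  5 | R B2 → L2 miss [-]
  6 | R B10 → L2 miss [-]
  7 | W B1 → L1 miss [D]
  8 | R B11 → L3 miss wb→B7 [-]
  9 | R B10 → L2 hit [-]
  10 | R B1 → L1 hit [D]
  11 | R B1 → L1 hit [D]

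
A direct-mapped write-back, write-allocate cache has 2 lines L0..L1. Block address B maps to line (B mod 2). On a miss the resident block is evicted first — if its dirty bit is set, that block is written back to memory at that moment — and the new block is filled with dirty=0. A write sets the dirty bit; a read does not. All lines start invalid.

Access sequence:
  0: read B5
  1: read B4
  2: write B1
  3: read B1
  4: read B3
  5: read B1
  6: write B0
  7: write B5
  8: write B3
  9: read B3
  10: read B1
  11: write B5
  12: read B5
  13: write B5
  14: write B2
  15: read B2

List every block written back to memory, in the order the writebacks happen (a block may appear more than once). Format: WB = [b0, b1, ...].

WB = [1, 5, 3, 0]

  0 | R B5 → L1 miss [-]
  1 | R B4 → L0 miss [-]
  2 | W B1 → L1 miss [D]
  3 | R B1 → L1 hit [D]
  4 | R B3 → L1 miss wb→B1 [-]
  5 | R B1 → L1 miss [-]
  6 | W B0 → L0 miss [D]
  7 | W B5 → L1 miss [D]
  8 | W B3 → L1 miss wb→B5 [D]
  9 | R B3 → L1 hit [D]
  10 | R B1 → L1 miss wb→B3 [-]
  11 | W B5 → L1 miss [D]
  12 | R B5 → L1 hit [D]
  13 | W B5 → L1 hit [D]
  14 | W B2 → L0 miss wb→B0 [D]
  15 | R B2 → L0 hit [D]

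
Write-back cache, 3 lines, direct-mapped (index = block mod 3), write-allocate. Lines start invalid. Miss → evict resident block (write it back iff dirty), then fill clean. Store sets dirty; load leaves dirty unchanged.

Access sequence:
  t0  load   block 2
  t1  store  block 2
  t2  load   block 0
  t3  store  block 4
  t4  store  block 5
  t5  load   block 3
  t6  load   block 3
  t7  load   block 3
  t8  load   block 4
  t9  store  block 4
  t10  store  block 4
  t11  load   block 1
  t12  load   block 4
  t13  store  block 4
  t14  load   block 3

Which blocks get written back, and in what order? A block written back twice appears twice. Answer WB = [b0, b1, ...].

WB = [2, 4]

  0 | R B2 → L2 miss [-]
  1 | W B2 → L2 hit [D]
  2 | R B0 → L0 miss [-]
  3 | W B4 → L1 miss [D]
  4 | W B5 → L2 miss wb→B2 [D]
  5 | R B3 → L0 miss [-]
  6 | R B3 → L0 hit [-]
  7 | R B3 → L0 hit [-]
  8 | R B4 → L1 hit [D]
  9 | W B4 → L1 hit [D]
  10 | W B4 → L1 hit [D]
  11 | R B1 → L1 miss wb→B4 [-]
  12 | R B4 → L1 miss [-]
  13 | W B4 → L1 hit [D]
  14 | R B3 → L0 hit [-]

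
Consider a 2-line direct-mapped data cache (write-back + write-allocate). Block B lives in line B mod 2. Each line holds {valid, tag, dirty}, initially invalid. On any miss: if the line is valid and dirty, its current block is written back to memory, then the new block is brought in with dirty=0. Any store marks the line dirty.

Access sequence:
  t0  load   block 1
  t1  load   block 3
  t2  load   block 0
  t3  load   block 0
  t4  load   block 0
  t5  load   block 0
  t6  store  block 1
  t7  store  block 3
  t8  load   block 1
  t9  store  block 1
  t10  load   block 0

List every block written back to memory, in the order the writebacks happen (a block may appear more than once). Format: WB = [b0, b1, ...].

0: R B1 → L1 miss [-]
1: R B3 → L1 miss [-]
2: R B0 → L0 miss [-]
3: R B0 → L0 hit [-]
4: R B0 → L0 hit [-]
5: R B0 → L0 hit [-]
6: W B1 → L1 miss [D]
7: W B3 → L1 miss wb→B1 [D]
8: R B1 → L1 miss wb→B3 [-]
9: W B1 → L1 hit [D]
10: R B0 → L0 hit [-]

WB = [1, 3]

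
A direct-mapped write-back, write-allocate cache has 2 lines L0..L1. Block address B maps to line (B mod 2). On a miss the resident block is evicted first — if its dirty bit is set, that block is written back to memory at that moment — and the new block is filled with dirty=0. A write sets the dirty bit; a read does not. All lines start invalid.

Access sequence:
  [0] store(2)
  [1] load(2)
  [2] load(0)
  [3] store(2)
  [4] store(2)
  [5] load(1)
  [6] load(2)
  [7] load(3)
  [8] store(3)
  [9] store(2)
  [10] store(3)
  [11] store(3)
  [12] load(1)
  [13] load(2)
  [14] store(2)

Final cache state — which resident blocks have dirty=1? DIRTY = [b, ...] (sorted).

DIRTY = [2]

  0 | W B2 → L0 miss [D]
  1 | R B2 → L0 hit [D]
  2 | R B0 → L0 miss wb→B2 [-]
  3 | W B2 → L0 miss [D]
  4 | W B2 → L0 hit [D]
  5 | R B1 → L1 miss [-]
  6 | R B2 → L0 hit [D]
  7 | R B3 → L1 miss [-]
  8 | W B3 → L1 hit [D]
  9 | W B2 → L0 hit [D]
  10 | W B3 → L1 hit [D]
  11 | W B3 → L1 hit [D]
  12 | R B1 → L1 miss wb→B3 [-]
  13 | R B2 → L0 hit [D]
  14 | W B2 → L0 hit [D]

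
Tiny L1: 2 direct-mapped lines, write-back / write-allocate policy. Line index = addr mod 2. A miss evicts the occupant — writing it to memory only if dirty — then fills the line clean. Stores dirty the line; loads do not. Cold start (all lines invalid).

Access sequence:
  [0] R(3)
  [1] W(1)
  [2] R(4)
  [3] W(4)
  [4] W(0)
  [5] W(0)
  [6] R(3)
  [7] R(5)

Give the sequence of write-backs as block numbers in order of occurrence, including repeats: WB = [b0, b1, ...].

0: R B3 → L1 miss [-]
1: W B1 → L1 miss [D]
2: R B4 → L0 miss [-]
3: W B4 → L0 hit [D]
4: W B0 → L0 miss wb→B4 [D]
5: W B0 → L0 hit [D]
6: R B3 → L1 miss wb→B1 [-]
7: R B5 → L1 miss [-]

WB = [4, 1]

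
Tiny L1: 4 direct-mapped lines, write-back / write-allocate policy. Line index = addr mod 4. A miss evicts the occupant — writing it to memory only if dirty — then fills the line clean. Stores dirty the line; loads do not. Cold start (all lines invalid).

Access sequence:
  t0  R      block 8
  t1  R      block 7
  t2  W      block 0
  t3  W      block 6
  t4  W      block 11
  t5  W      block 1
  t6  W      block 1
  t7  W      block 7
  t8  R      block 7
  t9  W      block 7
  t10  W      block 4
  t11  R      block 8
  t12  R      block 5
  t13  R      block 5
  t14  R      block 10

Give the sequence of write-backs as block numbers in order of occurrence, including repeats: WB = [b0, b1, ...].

0: R B8 → L0 miss [-]
1: R B7 → L3 miss [-]
2: W B0 → L0 miss [D]
3: W B6 → L2 miss [D]
4: W B11 → L3 miss [D]
5: W B1 → L1 miss [D]
6: W B1 → L1 hit [D]
7: W B7 → L3 miss wb→B11 [D]
8: R B7 → L3 hit [D]
9: W B7 → L3 hit [D]
10: W B4 → L0 miss wb→B0 [D]
11: R B8 → L0 miss wb→B4 [-]
12: R B5 → L1 miss wb→B1 [-]
13: R B5 → L1 hit [-]
14: R B10 → L2 miss wb→B6 [-]

WB = [11, 0, 4, 1, 6]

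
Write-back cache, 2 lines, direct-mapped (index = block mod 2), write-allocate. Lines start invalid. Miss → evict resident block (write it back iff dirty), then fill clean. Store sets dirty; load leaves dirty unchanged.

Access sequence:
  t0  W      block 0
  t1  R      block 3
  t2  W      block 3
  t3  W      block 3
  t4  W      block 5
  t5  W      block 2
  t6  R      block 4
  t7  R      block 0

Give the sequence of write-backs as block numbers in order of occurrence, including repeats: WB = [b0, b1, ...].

WB = [3, 0, 2]

0: W B0 -> L0 miss  d=D]
1: R B3 -> L1 miss  d=-]
2: W B3 -> L1 hit  d=D]
3: W B3 -> L1 hit  d=D]
4: W B5 -> L1 miss wb->B3  d=D]
5: W B2 -> L0 miss wb->B0  d=D]
6: R B4 -> L0 miss wb->B2  d=-]
7: R B0 -> L0 miss  d=-]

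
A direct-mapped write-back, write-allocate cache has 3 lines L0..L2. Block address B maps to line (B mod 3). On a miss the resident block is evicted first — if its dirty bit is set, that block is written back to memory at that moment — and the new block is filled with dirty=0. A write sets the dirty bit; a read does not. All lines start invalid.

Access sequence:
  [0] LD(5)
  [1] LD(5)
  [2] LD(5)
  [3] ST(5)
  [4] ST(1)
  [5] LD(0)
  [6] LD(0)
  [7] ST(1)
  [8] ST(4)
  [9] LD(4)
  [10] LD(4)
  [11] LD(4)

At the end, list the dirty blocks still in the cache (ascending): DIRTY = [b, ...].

DIRTY = [4, 5]

0: R B5 -> L2 miss  d=-]
1: R B5 -> L2 hit  d=-]
2: R B5 -> L2 hit  d=-]
3: W B5 -> L2 hit  d=D]
4: W B1 -> L1 miss  d=D]
5: R B0 -> L0 miss  d=-]
6: R B0 -> L0 hit  d=-]
7: W B1 -> L1 hit  d=D]
8: W B4 -> L1 miss wb->B1  d=D]
9: R B4 -> L1 hit  d=D]
10: R B4 -> L1 hit  d=D]
11: R B4 -> L1 hit  d=D]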